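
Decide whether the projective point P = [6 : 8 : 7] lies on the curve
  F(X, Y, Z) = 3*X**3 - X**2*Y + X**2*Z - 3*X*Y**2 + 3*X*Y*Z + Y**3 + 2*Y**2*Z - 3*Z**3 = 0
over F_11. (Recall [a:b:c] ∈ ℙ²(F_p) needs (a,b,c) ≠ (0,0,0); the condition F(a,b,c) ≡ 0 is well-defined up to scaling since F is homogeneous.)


F(6,8,7) ≡ 0 (mod 11); P is on the curve.

Evaluate F(6, 8, 7) term-by-term (mod 11).
  3*X**3 ↦ 3·216·1·1 = 648
  -X**2*Y ↦ -1·36·8·1 = -288
  X**2*Z ↦ 1·36·1·7 = 252
  -3*X*Y**2 ↦ -3·6·64·1 = -1152
  3*X*Y*Z ↦ 3·6·8·7 = 1008
  Y**3 ↦ 1·1·512·1 = 512
  2*Y**2*Z ↦ 2·1·64·7 = 896
  -3*Z**3 ↦ -3·1·1·343 = -1029
Sum: F(6, 8, 7) = (648) + (-288) + (252) + (-1152) + (1008) + (512) + (896) + (-1029) = 847.
Reducing mod 11: 847 ≡ 0 (mod 11).
Since F(a, b, c) ≡ 0 (mod 11), P lies on the curve.


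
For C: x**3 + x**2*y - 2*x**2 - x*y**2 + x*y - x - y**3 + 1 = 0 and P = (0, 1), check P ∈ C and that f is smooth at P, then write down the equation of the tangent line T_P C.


Tangent line at P: -x - 3*y + 3 = 0.

Step 1: f(0, 1) = 0, so P lies on C.
Step 2: partial derivatives
  f_x(x, y) = 3*x**2 + 2*x*y - 4*x - y**2 + y - 1, f_y(x, y) = x**2 - 2*x*y + x - 3*y**2.
  f_x(P) = -1, f_y(P) = -3 (gradient nonzero, so P is smooth).
Step 3: tangent line at P: -1·(x − 0) + -3·(y − 1) = 0.
Expanding: -x - 3*y + 3 = 0.


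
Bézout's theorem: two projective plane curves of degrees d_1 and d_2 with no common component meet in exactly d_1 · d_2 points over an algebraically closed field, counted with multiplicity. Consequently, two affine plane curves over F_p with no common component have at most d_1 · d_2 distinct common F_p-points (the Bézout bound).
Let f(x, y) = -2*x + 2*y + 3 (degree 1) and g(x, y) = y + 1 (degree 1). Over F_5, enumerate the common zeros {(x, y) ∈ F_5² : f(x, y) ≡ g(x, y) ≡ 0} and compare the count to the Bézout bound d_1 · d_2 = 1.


Common zeros: {(3, 4)}; count = 1; Bézout bound = 1.

deg(f) = 1, deg(g) = 1, so Bézout bound = 1.
Scan x ∈ F_5. For each x, list the y ∈ F_5 with f(x, y) ≡ 0 and those with g(x, y) ≡ 0 (mod 5); the common zeros in that column are the intersection.
  x = 0: f ≡ 0 at y ∈ {1}; g ≡ 0 at y ∈ {4}; common: ∅.
  x = 1: f ≡ 0 at y ∈ {2}; g ≡ 0 at y ∈ {4}; common: ∅.
  x = 2: f ≡ 0 at y ∈ {3}; g ≡ 0 at y ∈ {4}; common: ∅.
  x = 3: f ≡ 0 at y ∈ {4}; g ≡ 0 at y ∈ {4}; common: {4}.
  x = 4: f ≡ 0 at y ∈ {0}; g ≡ 0 at y ∈ {4}; common: ∅.
Collecting: common zeros = {(3, 4)}, so the count is 1.
Comparison with the Bézout bound: 1 ≤ 1 = deg(f)·deg(g), as expected for curves with no common component (the bound is attained).


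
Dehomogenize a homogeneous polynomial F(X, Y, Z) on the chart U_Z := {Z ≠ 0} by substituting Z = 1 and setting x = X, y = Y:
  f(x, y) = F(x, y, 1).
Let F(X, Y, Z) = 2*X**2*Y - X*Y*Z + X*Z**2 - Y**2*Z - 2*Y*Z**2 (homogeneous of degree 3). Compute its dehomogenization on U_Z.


f(x, y) = 2*x**2*y - x*y + x - y**2 - 2*y

On U_Z we set Z = 1. Each monomial c·X^i·Y^j·Z^k in F becomes c·x^i·y^j·1^k = c·x^i·y^j.
Substituting Z = 1: F(X, Y, 1) = 2*x**2*y - x*y + x - y**2 - 2*y.
Note: deg(f) ≤ deg(F) = 3; strict inequality happens when F is divisible by Z (lost terms).


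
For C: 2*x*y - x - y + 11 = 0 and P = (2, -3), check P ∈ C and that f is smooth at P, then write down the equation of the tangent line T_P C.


Tangent line at P: -7*x + 3*y + 23 = 0.

Step 1: f(2, -3) = 0, so P lies on C.
Step 2: partial derivatives
  f_x(x, y) = 2*y - 1, f_y(x, y) = 2*x - 1.
  f_x(P) = -7, f_y(P) = 3 (gradient nonzero, so P is smooth).
Step 3: tangent line at P: -7·(x − 2) + 3·(y − -3) = 0.
Expanding: -7*x + 3*y + 23 = 0.


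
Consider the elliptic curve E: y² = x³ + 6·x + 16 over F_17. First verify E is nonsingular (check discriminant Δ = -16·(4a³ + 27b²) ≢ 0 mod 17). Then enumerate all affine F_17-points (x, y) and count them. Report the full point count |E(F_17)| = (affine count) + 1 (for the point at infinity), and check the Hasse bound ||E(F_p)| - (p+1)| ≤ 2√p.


Affine points = {(0, 4), (0, 13), (2, 6), (2, 11), (4, 6), (4, 11), (5, 1), (5, 16), (6, 8), (6, 9), (8, 7), (8, 10), (9, 0), (11, 6), (11, 11), (13, 8), (13, 9), (15, 8), (15, 9), (16, 3), (16, 14)}; affine count = 21; |E(F_17)| = 22.

Discriminant check: Δ ∝ 4a³ + 27b² = 4·6³ + 27·16² = 4·216 + 27·256 ≡ 7 (mod 17). Nonzero ⇒ E is nonsingular.
For each x ∈ F_17, compute rhs = x³ + 6·x + 16 mod 17, then count y ∈ F_17 with y² ≡ rhs.
  x = 0: rhs = 16, matching y values: 4, 13 (2 points).
  x = 1: rhs = 6, matching y values: none (0 points).
  x = 2: rhs = 2, matching y values: 6, 11 (2 points).
  x = 3: rhs = 10, matching y values: none (0 points).
  x = 4: rhs = 2, matching y values: 6, 11 (2 points).
  x = 5: rhs = 1, matching y values: 1, 16 (2 points).
  x = 6: rhs = 13, matching y values: 8, 9 (2 points).
  x = 7: rhs = 10, matching y values: none (0 points).
  x = 8: rhs = 15, matching y values: 7, 10 (2 points).
  x = 9: rhs = 0, matching y values: 0 (1 points).
  x = 10: rhs = 5, matching y values: none (0 points).
  x = 11: rhs = 2, matching y values: 6, 11 (2 points).
  x = 12: rhs = 14, matching y values: none (0 points).
  x = 13: rhs = 13, matching y values: 8, 9 (2 points).
  x = 14: rhs = 5, matching y values: none (0 points).
  x = 15: rhs = 13, matching y values: 8, 9 (2 points).
  x = 16: rhs = 9, matching y values: 3, 14 (2 points).
Total affine count: 21.
Full point count |E(F_17)| = 21 + 1 = 22.
Hasse bound: |22 − (17+1)| = |4| = 4 ≤ 2√17 ≈ 8.2462 ✓.


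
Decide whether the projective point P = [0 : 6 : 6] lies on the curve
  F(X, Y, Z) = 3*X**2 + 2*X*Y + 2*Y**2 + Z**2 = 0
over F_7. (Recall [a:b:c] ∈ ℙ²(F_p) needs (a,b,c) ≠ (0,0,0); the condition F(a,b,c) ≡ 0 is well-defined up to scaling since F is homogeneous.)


F(0,6,6) ≡ 3 (mod 7); P is NOT on the curve.

Evaluate F(0, 6, 6) term-by-term (mod 7).
  3*X**2 ↦ 3·0·1·1 = 0
  2*X*Y ↦ 2·0·6·1 = 0
  2*Y**2 ↦ 2·1·36·1 = 72
  Z**2 ↦ 1·1·1·36 = 36
Sum: F(0, 6, 6) = (0) + (0) + (72) + (36) = 108.
Reducing mod 7: 108 ≡ 3 (mod 7).
Since F(a, b, c) ≡ 3 ≠ 0 (mod 7), P does NOT lie on the curve.


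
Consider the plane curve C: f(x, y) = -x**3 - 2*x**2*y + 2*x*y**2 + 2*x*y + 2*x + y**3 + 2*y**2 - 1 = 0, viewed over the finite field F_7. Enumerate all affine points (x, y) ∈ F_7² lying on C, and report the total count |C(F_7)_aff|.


Affine F_7-points: {(0, 6), (1, 0), (1, 3), (4, 1), (5, 2)}; count = 5.

For each of the 49 pairs (x, y) ∈ F_7², evaluate f(x, y) mod 7. Record the zeros.
  x = 0: [0↦6, 1↦2, 2↦1, 3↦2, 4↦4, 5↦6, 6↦0]  zeros at y ∈ {6}
  x = 1: [0↦0, 1↦5, 2↦3, 3↦0, 4↦2, 5↦1, 6↦3]  zeros at y ∈ {0, 3}
  x = 2: [0↦2, 1↦5, 2↦5, 3↦1, 4↦6, 5↦5, 6↦4]  zeros at y ∈ ∅
  x = 3: [0↦6, 1↦3, 2↦1, 3↦6, 4↦3, 5↦5, 6↦4]  zeros at y ∈ ∅
  x = 4: [0↦6, 1↦0, 2↦6, 3↦2, 4↦1, 5↦2, 6↦4]  zeros at y ∈ {1}
  x = 5: [0↦3, 1↦4, 2↦0, 3↦4, 4↦1, 5↦4, 6↦5]  zeros at y ∈ {2}
  x = 6: [0↦5, 1↦2, 2↦5, 3↦6, 4↦4, 5↦5, 6↦1]  zeros at y ∈ ∅
Collecting zeros: affine points = {(0, 6), (1, 0), (1, 3), (4, 1), (5, 2)}.
Total count |C(F_7)_aff| = 5.


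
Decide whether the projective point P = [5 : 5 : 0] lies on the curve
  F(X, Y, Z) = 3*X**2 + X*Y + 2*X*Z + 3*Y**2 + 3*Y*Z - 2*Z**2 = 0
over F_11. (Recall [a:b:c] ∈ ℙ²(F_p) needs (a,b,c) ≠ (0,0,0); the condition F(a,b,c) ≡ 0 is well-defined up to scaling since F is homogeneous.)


F(5,5,0) ≡ 10 (mod 11); P is NOT on the curve.

Evaluate F(5, 5, 0) term-by-term (mod 11).
  3*X**2 ↦ 3·25·1·1 = 75
  X*Y ↦ 1·5·5·1 = 25
  2*X*Z ↦ 2·5·1·0 = 0
  3*Y**2 ↦ 3·1·25·1 = 75
  3*Y*Z ↦ 3·1·5·0 = 0
  -2*Z**2 ↦ -2·1·1·0 = 0
Sum: F(5, 5, 0) = (75) + (25) + (0) + (75) + (0) + (0) = 175.
Reducing mod 11: 175 ≡ 10 (mod 11).
Since F(a, b, c) ≡ 10 ≠ 0 (mod 11), P does NOT lie on the curve.


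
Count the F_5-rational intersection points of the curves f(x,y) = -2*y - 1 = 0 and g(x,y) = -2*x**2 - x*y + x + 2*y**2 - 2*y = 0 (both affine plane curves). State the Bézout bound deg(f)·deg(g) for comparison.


Common zeros: ∅; count = 0; Bézout bound = 2.

deg(f) = 1, deg(g) = 2, so Bézout bound = 2.
Scan x ∈ F_5. For each x, list the y ∈ F_5 with f(x, y) ≡ 0 and those with g(x, y) ≡ 0 (mod 5); the common zeros in that column are the intersection.
  x = 0: f ≡ 0 at y ∈ {2}; g ≡ 0 at y ∈ {0, 1}; common: ∅.
  x = 1: f ≡ 0 at y ∈ {2}; g ≡ 0 at y ∈ ∅; common: ∅.
  x = 2: f ≡ 0 at y ∈ {2}; g ≡ 0 at y ∈ {3, 4}; common: ∅.
  x = 3: f ≡ 0 at y ∈ {2}; g ≡ 0 at y ∈ {0}; common: ∅.
  x = 4: f ≡ 0 at y ∈ {2}; g ≡ 0 at y ∈ {4}; common: ∅.
Collecting: common zeros = ∅, so the count is 0.
Comparison with the Bézout bound: 0 ≤ 2 = deg(f)·deg(g), as expected for curves with no common component (the affine F_5-count falls short of the bound because intersections may lie at infinity, over extension fields, or carry multiplicity).


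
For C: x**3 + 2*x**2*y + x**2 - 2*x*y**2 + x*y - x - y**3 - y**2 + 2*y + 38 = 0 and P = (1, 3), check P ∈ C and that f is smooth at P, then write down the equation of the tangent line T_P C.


Tangent line at P: x - 40*y + 119 = 0.

Step 1: f(1, 3) = 0, so P lies on C.
Step 2: partial derivatives
  f_x(x, y) = 3*x**2 + 4*x*y + 2*x - 2*y**2 + y - 1, f_y(x, y) = 2*x**2 - 4*x*y + x - 3*y**2 - 2*y + 2.
  f_x(P) = 1, f_y(P) = -40 (gradient nonzero, so P is smooth).
Step 3: tangent line at P: 1·(x − 1) + -40·(y − 3) = 0.
Expanding: x - 40*y + 119 = 0.


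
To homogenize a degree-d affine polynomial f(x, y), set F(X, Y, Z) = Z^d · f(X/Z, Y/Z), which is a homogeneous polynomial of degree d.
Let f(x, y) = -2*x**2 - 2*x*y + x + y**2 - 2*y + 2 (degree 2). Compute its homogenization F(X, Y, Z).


F(X, Y, Z) = -2*X**2 - 2*X*Y + X*Z + Y**2 - 2*Y*Z + 2*Z**2

deg(f) = 2.
Substitute x = X/Z, y = Y/Z into f, then multiply by Z^2.
  monomial -2·x^2·y^0 ↦ -2·X^2·Y^0·Z^0.
  monomial -2·x^1·y^1 ↦ -2·X^1·Y^1·Z^0.
  monomial 1·x^1·y^0 ↦ 1·X^1·Y^0·Z^1.
  monomial 1·x^0·y^2 ↦ 1·X^0·Y^2·Z^0.
  monomial -2·x^0·y^1 ↦ -2·X^0·Y^1·Z^1.
  monomial 2·x^0·y^0 ↦ 2·X^0·Y^0·Z^2.
Collecting: F(X, Y, Z) = -2*X**2 - 2*X*Y + X*Z + Y**2 - 2*Y*Z + 2*Z**2.


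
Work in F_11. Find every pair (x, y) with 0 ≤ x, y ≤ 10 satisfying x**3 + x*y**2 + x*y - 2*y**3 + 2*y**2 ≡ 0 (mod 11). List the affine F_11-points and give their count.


Affine F_11-points: {(0, 0), (0, 1), (2, 5), (3, 1), (6, 10), (8, 1), (8, 3), (10, 5)}; count = 8.

For each of the 121 pairs (x, y) ∈ F_11², evaluate f(x, y) mod 11. Record the zeros.
  x = 0: [0↦0, 1↦0, 2↦3, 3↦8, 4↦3, 5↦9, 6↦3, 7↦6, 8↦6, 9↦2, 10↦4]  zeros at y ∈ {0, 1}
  x = 1: [0↦1, 1↦3, 2↦10, 3↦10, 4↦2, 5↦7, 6↦2, 7↦8, 8↦2, 9↦5, 10↦5]  zeros at y ∈ ∅
  x = 2: [0↦8, 1↦1, 2↦1, 3↦7, 4↦7, 5↦0, 6↦7, 7↦5, 8↦4, 9↦3, 10↦1]  zeros at y ∈ {5}
  x = 3: [0↦5, 1↦0, 2↦4, 3↦5, 4↦2, 5↦5, 6↦2, 7↦3, 8↦7, 9↦2, 10↦9]  zeros at y ∈ {1}
  x = 4: [0↦9, 1↦6, 2↦3, 3↦10, 4↦4, 5↦6, 6↦4, 7↦8, 8↦6, 9↦8, 10↦2]  zeros at y ∈ ∅
  x = 5: [0↦4, 1↦3, 2↦4, 3↦6, 4↦8, 5↦9, 6↦8, 7↦4, 8↦7, 9↦5, 10↦8]  zeros at y ∈ ∅
  x = 6: [0↦7, 1↦8, 2↦2, 3↦10, 4↦9, 5↦9, 6↦9, 7↦8, 8↦5, 9↦10, 10↦0]  zeros at y ∈ {10}
  x = 7: [0↦2, 1↦5, 2↦3, 3↦6, 4↦2, 5↦1, 6↦2, 7↦4, 8↦6, 9↦7, 10↦6]  zeros at y ∈ ∅
  x = 8: [0↦6, 1↦0, 2↦2, 3↦0, 4↦4, 5↦2, 6↦4, 7↦9, 8↦5, 9↦2, 10↦10]  zeros at y ∈ {1, 3}
  x = 9: [0↦3, 1↦10, 2↦5, 3↦9, 4↦10, 5↦7, 6↦10, 7↦7, 8↦8, 9↦1, 10↦7]  zeros at y ∈ ∅
  x = 10: [0↦10, 1↦8, 2↦7, 3↦6, 4↦4, 5↦0, 6↦4, 7↦4, 8↦10, 9↦10, 10↦3]  zeros at y ∈ {5}
Collecting zeros: affine points = {(0, 0), (0, 1), (2, 5), (3, 1), (6, 10), (8, 1), (8, 3), (10, 5)}.
Total count |C(F_11)_aff| = 8.


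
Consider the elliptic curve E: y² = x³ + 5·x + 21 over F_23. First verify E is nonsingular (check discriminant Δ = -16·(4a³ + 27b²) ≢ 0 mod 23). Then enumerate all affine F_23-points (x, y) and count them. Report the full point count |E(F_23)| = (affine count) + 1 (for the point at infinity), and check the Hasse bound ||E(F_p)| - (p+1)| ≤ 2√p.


Affine points = {(1, 2), (1, 21), (2, 4), (2, 19), (4, 6), (4, 17), (7, 10), (7, 13), (9, 6), (9, 17), (10, 6), (10, 17), (11, 2), (11, 21), (13, 11), (13, 12), (14, 11), (14, 12), (18, 3), (18, 20), (19, 11), (19, 12), (20, 5), (20, 18), (21, 7), (21, 16)}; affine count = 26; |E(F_23)| = 27.

Discriminant check: Δ ∝ 4a³ + 27b² = 4·5³ + 27·21² = 4·125 + 27·441 ≡ 10 (mod 23). Nonzero ⇒ E is nonsingular.
For each x ∈ F_23, compute rhs = x³ + 5·x + 21 mod 23, then count y ∈ F_23 with y² ≡ rhs.
  x = 0: rhs = 21, matching y values: none (0 points).
  x = 1: rhs = 4, matching y values: 2, 21 (2 points).
  x = 2: rhs = 16, matching y values: 4, 19 (2 points).
  x = 3: rhs = 17, matching y values: none (0 points).
  x = 4: rhs = 13, matching y values: 6, 17 (2 points).
  x = 5: rhs = 10, matching y values: none (0 points).
  x = 6: rhs = 14, matching y values: none (0 points).
  x = 7: rhs = 8, matching y values: 10, 13 (2 points).
  x = 8: rhs = 21, matching y values: none (0 points).
  x = 9: rhs = 13, matching y values: 6, 17 (2 points).
  x = 10: rhs = 13, matching y values: 6, 17 (2 points).
  x = 11: rhs = 4, matching y values: 2, 21 (2 points).
  x = 12: rhs = 15, matching y values: none (0 points).
  x = 13: rhs = 6, matching y values: 11, 12 (2 points).
  x = 14: rhs = 6, matching y values: 11, 12 (2 points).
  x = 15: rhs = 21, matching y values: none (0 points).
  x = 16: rhs = 11, matching y values: none (0 points).
  x = 17: rhs = 5, matching y values: none (0 points).
  x = 18: rhs = 9, matching y values: 3, 20 (2 points).
  x = 19: rhs = 6, matching y values: 11, 12 (2 points).
  x = 20: rhs = 2, matching y values: 5, 18 (2 points).
  x = 21: rhs = 3, matching y values: 7, 16 (2 points).
  x = 22: rhs = 15, matching y values: none (0 points).
Total affine count: 26.
Full point count |E(F_23)| = 26 + 1 = 27.
Hasse bound: |27 − (23+1)| = |3| = 3 ≤ 2√23 ≈ 9.5917 ✓.


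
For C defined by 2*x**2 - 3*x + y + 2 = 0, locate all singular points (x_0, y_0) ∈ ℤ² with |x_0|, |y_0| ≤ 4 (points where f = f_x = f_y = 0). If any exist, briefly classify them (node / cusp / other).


No singular points in the scanned grid; C is smooth there.

Compute partial derivatives:
  f_x = 4*x - 3.
  f_y = 1.
f_y = 1 is a nonzero constant, so f_y never vanishes: no point (x, y) can satisfy f = f_x = f_y = 0. In particular no (x, y) ∈ {−4, ..., 4}² is singular; the curve is smooth.


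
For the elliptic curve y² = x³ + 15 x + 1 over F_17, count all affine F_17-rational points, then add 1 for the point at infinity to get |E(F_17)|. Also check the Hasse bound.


Affine points = {(0, 1), (0, 16), (1, 0), (6, 1), (6, 16), (8, 2), (8, 15), (9, 7), (9, 10), (11, 1), (11, 16), (13, 8), (13, 9), (16, 6), (16, 11)}; affine count = 15; |E(F_17)| = 16.

Discriminant check: Δ ∝ 4a³ + 27b² = 4·15³ + 27·1² = 4·3375 + 27·1 ≡ 12 (mod 17). Nonzero ⇒ E is nonsingular.
For each x ∈ F_17, compute rhs = x³ + 15·x + 1 mod 17, then count y ∈ F_17 with y² ≡ rhs.
  x = 0: rhs = 1, matching y values: 1, 16 (2 points).
  x = 1: rhs = 0, matching y values: 0 (1 points).
  x = 2: rhs = 5, matching y values: none (0 points).
  x = 3: rhs = 5, matching y values: none (0 points).
  x = 4: rhs = 6, matching y values: none (0 points).
  x = 5: rhs = 14, matching y values: none (0 points).
  x = 6: rhs = 1, matching y values: 1, 16 (2 points).
  x = 7: rhs = 7, matching y values: none (0 points).
  x = 8: rhs = 4, matching y values: 2, 15 (2 points).
  x = 9: rhs = 15, matching y values: 7, 10 (2 points).
  x = 10: rhs = 12, matching y values: none (0 points).
  x = 11: rhs = 1, matching y values: 1, 16 (2 points).
  x = 12: rhs = 5, matching y values: none (0 points).
  x = 13: rhs = 13, matching y values: 8, 9 (2 points).
  x = 14: rhs = 14, matching y values: none (0 points).
  x = 15: rhs = 14, matching y values: none (0 points).
  x = 16: rhs = 2, matching y values: 6, 11 (2 points).
Total affine count: 15.
Full point count |E(F_17)| = 15 + 1 = 16.
Hasse bound: |16 − (17+1)| = |-2| = 2 ≤ 2√17 ≈ 8.2462 ✓.


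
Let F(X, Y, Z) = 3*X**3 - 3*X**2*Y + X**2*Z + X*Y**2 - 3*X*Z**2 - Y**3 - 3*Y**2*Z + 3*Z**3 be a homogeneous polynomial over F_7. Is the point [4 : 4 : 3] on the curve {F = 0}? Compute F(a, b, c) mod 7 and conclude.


F(4,4,3) ≡ 3 (mod 7); P is NOT on the curve.

Evaluate F(4, 4, 3) term-by-term (mod 7).
  3*X**3 ↦ 3·64·1·1 = 192
  -3*X**2*Y ↦ -3·16·4·1 = -192
  X**2*Z ↦ 1·16·1·3 = 48
  X*Y**2 ↦ 1·4·16·1 = 64
  -3*X*Z**2 ↦ -3·4·1·9 = -108
  -Y**3 ↦ -1·1·64·1 = -64
  -3*Y**2*Z ↦ -3·1·16·3 = -144
  3*Z**3 ↦ 3·1·1·27 = 81
Sum: F(4, 4, 3) = (192) + (-192) + (48) + (64) + (-108) + (-64) + (-144) + (81) = -123.
Reducing mod 7: -123 ≡ 3 (mod 7).
Since F(a, b, c) ≡ 3 ≠ 0 (mod 7), P does NOT lie on the curve.


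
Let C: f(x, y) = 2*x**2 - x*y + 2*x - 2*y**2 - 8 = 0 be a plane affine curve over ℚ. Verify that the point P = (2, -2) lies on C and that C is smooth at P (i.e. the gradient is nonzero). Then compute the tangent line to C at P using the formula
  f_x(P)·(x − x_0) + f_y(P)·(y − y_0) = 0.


Tangent line at P: 12*x + 6*y - 12 = 0.

Step 1: f(2, -2) = 0, so P lies on C.
Step 2: partial derivatives
  f_x(x, y) = 4*x - y + 2, f_y(x, y) = -x - 4*y.
  f_x(P) = 12, f_y(P) = 6 (gradient nonzero, so P is smooth).
Step 3: tangent line at P: 12·(x − 2) + 6·(y − -2) = 0.
Expanding: 12*x + 6*y - 12 = 0.


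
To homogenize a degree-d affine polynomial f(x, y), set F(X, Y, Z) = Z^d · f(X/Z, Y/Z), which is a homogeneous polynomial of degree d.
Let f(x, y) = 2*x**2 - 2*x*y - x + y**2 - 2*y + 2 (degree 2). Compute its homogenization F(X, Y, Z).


F(X, Y, Z) = 2*X**2 - 2*X*Y - X*Z + Y**2 - 2*Y*Z + 2*Z**2

deg(f) = 2.
Substitute x = X/Z, y = Y/Z into f, then multiply by Z^2.
  monomial 2·x^2·y^0 ↦ 2·X^2·Y^0·Z^0.
  monomial -2·x^1·y^1 ↦ -2·X^1·Y^1·Z^0.
  monomial -1·x^1·y^0 ↦ -1·X^1·Y^0·Z^1.
  monomial 1·x^0·y^2 ↦ 1·X^0·Y^2·Z^0.
  monomial -2·x^0·y^1 ↦ -2·X^0·Y^1·Z^1.
  monomial 2·x^0·y^0 ↦ 2·X^0·Y^0·Z^2.
Collecting: F(X, Y, Z) = 2*X**2 - 2*X*Y - X*Z + Y**2 - 2*Y*Z + 2*Z**2.


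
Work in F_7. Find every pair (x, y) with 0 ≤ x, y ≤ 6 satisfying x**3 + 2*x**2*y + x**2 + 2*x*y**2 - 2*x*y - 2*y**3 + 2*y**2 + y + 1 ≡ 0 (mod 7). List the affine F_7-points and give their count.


Affine F_7-points: {(0, 4), (2, 3), (3, 1), (5, 5), (6, 5)}; count = 5.

For each of the 49 pairs (x, y) ∈ F_7², evaluate f(x, y) mod 7. Record the zeros.
  x = 0: [0↦1, 1↦2, 2↦2, 3↦3, 4↦0, 5↦2, 6↦4]  zeros at y ∈ {4}
  x = 1: [0↦3, 1↦6, 2↦5, 3↦2, 4↦6, 5↦5, 6↦1]  zeros at y ∈ ∅
  x = 2: [0↦6, 1↦1, 2↦3, 3↦0, 4↦1, 5↦1, 6↦2]  zeros at y ∈ {3}
  x = 3: [0↦2, 1↦0, 2↦2, 3↦3, 4↦5, 5↦3, 6↦6]  zeros at y ∈ {1}
  x = 4: [0↦4, 1↦2, 2↦1, 3↦3, 4↦3, 5↦3, 6↦5]  zeros at y ∈ ∅
  x = 5: [0↦4, 1↦6, 2↦6, 3↦6, 4↦1, 5↦0, 6↦5]  zeros at y ∈ {5}
  x = 6: [0↦1, 1↦4, 2↦2, 3↦4, 4↦5, 5↦0, 6↦5]  zeros at y ∈ {5}
Collecting zeros: affine points = {(0, 4), (2, 3), (3, 1), (5, 5), (6, 5)}.
Total count |C(F_7)_aff| = 5.


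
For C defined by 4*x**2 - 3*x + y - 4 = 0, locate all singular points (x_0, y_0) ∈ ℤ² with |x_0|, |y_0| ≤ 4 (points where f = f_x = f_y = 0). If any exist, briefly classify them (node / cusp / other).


No singular points in the scanned grid; C is smooth there.

Compute partial derivatives:
  f_x = 8*x - 3.
  f_y = 1.
f_y = 1 is a nonzero constant, so f_y never vanishes: no point (x, y) can satisfy f = f_x = f_y = 0. In particular no (x, y) ∈ {−4, ..., 4}² is singular; the curve is smooth.


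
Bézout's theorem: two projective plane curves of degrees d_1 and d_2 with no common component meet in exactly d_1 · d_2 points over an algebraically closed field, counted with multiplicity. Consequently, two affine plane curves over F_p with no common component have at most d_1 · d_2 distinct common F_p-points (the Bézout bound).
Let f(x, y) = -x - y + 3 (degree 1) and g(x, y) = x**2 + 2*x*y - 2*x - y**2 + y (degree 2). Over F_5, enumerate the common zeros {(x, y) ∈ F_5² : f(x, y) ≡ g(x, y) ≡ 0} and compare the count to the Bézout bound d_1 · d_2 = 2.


Common zeros: ∅; count = 0; Bézout bound = 2.

deg(f) = 1, deg(g) = 2, so Bézout bound = 2.
Scan x ∈ F_5. For each x, list the y ∈ F_5 with f(x, y) ≡ 0 and those with g(x, y) ≡ 0 (mod 5); the common zeros in that column are the intersection.
  x = 0: f ≡ 0 at y ∈ {3}; g ≡ 0 at y ∈ {0, 1}; common: ∅.
  x = 1: f ≡ 0 at y ∈ {2}; g ≡ 0 at y ∈ {4}; common: ∅.
  x = 2: f ≡ 0 at y ∈ {1}; g ≡ 0 at y ∈ {0}; common: ∅.
  x = 3: f ≡ 0 at y ∈ {0}; g ≡ 0 at y ∈ {3, 4}; common: ∅.
  x = 4: f ≡ 0 at y ∈ {4}; g ≡ 0 at y ∈ ∅; common: ∅.
Collecting: common zeros = ∅, so the count is 0.
Comparison with the Bézout bound: 0 ≤ 2 = deg(f)·deg(g), as expected for curves with no common component (the affine F_5-count falls short of the bound because intersections may lie at infinity, over extension fields, or carry multiplicity).


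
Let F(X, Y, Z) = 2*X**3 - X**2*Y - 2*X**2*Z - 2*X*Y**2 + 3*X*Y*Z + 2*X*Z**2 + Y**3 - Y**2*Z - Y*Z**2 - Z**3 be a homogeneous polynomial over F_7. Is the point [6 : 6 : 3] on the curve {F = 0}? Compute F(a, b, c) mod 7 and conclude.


F(6,6,3) ≡ 6 (mod 7); P is NOT on the curve.

Evaluate F(6, 6, 3) term-by-term (mod 7).
  2*X**3 ↦ 2·216·1·1 = 432
  -X**2*Y ↦ -1·36·6·1 = -216
  -2*X**2*Z ↦ -2·36·1·3 = -216
  -2*X*Y**2 ↦ -2·6·36·1 = -432
  3*X*Y*Z ↦ 3·6·6·3 = 324
  2*X*Z**2 ↦ 2·6·1·9 = 108
  Y**3 ↦ 1·1·216·1 = 216
  -Y**2*Z ↦ -1·1·36·3 = -108
  -Y*Z**2 ↦ -1·1·6·9 = -54
  -Z**3 ↦ -1·1·1·27 = -27
Sum: F(6, 6, 3) = (432) + (-216) + (-216) + (-432) + (324) + (108) + (216) + (-108) + (-54) + (-27) = 27.
Reducing mod 7: 27 ≡ 6 (mod 7).
Since F(a, b, c) ≡ 6 ≠ 0 (mod 7), P does NOT lie on the curve.


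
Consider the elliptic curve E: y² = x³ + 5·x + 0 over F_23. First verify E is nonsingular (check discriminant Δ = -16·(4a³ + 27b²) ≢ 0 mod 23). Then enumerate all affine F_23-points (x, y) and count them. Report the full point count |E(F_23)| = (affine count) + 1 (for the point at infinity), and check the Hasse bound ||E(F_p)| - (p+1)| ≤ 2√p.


Affine points = {(0, 0), (1, 11), (1, 12), (2, 8), (2, 15), (5, 9), (5, 14), (6, 4), (6, 19), (8, 0), (11, 11), (11, 12), (13, 10), (13, 13), (14, 10), (14, 13), (15, 0), (16, 6), (16, 17), (19, 10), (19, 13), (20, 2), (20, 21)}; affine count = 23; |E(F_23)| = 24.

Discriminant check: Δ ∝ 4a³ + 27b² = 4·5³ + 27·0² = 4·125 + 27·0 ≡ 17 (mod 23). Nonzero ⇒ E is nonsingular.
For each x ∈ F_23, compute rhs = x³ + 5·x + 0 mod 23, then count y ∈ F_23 with y² ≡ rhs.
  x = 0: rhs = 0, matching y values: 0 (1 points).
  x = 1: rhs = 6, matching y values: 11, 12 (2 points).
  x = 2: rhs = 18, matching y values: 8, 15 (2 points).
  x = 3: rhs = 19, matching y values: none (0 points).
  x = 4: rhs = 15, matching y values: none (0 points).
  x = 5: rhs = 12, matching y values: 9, 14 (2 points).
  x = 6: rhs = 16, matching y values: 4, 19 (2 points).
  x = 7: rhs = 10, matching y values: none (0 points).
  x = 8: rhs = 0, matching y values: 0 (1 points).
  x = 9: rhs = 15, matching y values: none (0 points).
  x = 10: rhs = 15, matching y values: none (0 points).
  x = 11: rhs = 6, matching y values: 11, 12 (2 points).
  x = 12: rhs = 17, matching y values: none (0 points).
  x = 13: rhs = 8, matching y values: 10, 13 (2 points).
  x = 14: rhs = 8, matching y values: 10, 13 (2 points).
  x = 15: rhs = 0, matching y values: 0 (1 points).
  x = 16: rhs = 13, matching y values: 6, 17 (2 points).
  x = 17: rhs = 7, matching y values: none (0 points).
  x = 18: rhs = 11, matching y values: none (0 points).
  x = 19: rhs = 8, matching y values: 10, 13 (2 points).
  x = 20: rhs = 4, matching y values: 2, 21 (2 points).
  x = 21: rhs = 5, matching y values: none (0 points).
  x = 22: rhs = 17, matching y values: none (0 points).
Total affine count: 23.
Full point count |E(F_23)| = 23 + 1 = 24.
Hasse bound: |24 − (23+1)| = |0| = 0 ≤ 2√23 ≈ 9.5917 ✓.


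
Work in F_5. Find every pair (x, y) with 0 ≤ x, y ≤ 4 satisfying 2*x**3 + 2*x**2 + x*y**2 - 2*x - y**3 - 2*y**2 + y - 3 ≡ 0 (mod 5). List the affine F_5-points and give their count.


Affine F_5-points: {(0, 1), (0, 3), (0, 4)}; count = 3.

For each of the 25 pairs (x, y) ∈ F_5², evaluate f(x, y) mod 5. Record the zeros.
  x = 0: [0↦2, 1↦0, 2↦3, 3↦0, 4↦0]  zeros at y ∈ {1, 3, 4}
  x = 1: [0↦4, 1↦3, 2↦4, 3↦1, 4↦3]  zeros at y ∈ ∅
  x = 2: [0↦2, 1↦2, 2↦1, 3↦3, 4↦2]  zeros at y ∈ ∅
  x = 3: [0↦3, 1↦4, 2↦1, 3↦3, 4↦4]  zeros at y ∈ ∅
  x = 4: [0↦4, 1↦1, 2↦1, 3↦3, 4↦1]  zeros at y ∈ ∅
Collecting zeros: affine points = {(0, 1), (0, 3), (0, 4)}.
Total count |C(F_5)_aff| = 3.


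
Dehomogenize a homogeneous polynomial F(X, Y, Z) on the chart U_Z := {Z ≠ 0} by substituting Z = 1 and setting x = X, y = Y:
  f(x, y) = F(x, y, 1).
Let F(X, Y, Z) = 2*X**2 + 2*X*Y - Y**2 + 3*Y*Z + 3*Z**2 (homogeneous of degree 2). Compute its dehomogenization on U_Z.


f(x, y) = 2*x**2 + 2*x*y - y**2 + 3*y + 3

On U_Z we set Z = 1. Each monomial c·X^i·Y^j·Z^k in F becomes c·x^i·y^j·1^k = c·x^i·y^j.
Substituting Z = 1: F(X, Y, 1) = 2*x**2 + 2*x*y - y**2 + 3*y + 3.
Note: deg(f) ≤ deg(F) = 2; strict inequality happens when F is divisible by Z (lost terms).


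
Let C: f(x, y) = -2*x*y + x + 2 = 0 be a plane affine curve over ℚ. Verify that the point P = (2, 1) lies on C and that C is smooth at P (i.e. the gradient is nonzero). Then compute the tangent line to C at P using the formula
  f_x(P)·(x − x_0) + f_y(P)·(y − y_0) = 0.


Tangent line at P: -x - 4*y + 6 = 0.

Step 1: f(2, 1) = 0, so P lies on C.
Step 2: partial derivatives
  f_x(x, y) = 1 - 2*y, f_y(x, y) = -2*x.
  f_x(P) = -1, f_y(P) = -4 (gradient nonzero, so P is smooth).
Step 3: tangent line at P: -1·(x − 2) + -4·(y − 1) = 0.
Expanding: -x - 4*y + 6 = 0.


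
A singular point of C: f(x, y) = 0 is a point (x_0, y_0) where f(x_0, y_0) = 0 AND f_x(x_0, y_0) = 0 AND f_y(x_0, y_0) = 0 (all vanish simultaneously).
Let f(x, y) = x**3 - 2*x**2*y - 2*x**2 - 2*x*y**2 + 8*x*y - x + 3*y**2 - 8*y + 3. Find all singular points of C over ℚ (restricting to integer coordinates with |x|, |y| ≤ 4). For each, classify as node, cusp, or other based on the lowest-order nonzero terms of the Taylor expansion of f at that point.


Singular points: {(1, 1)}; classification: node.

Compute partial derivatives:
  f_x = 3*x**2 - 4*x*y - 4*x - 2*y**2 + 8*y - 1.
  f_y = -2*x**2 - 4*x*y + 8*x + 6*y - 8.
Scan x_0 ∈ {−4, ..., 4}. For each x_0, f_y(x_0, y) is a polynomial in y; find its integer roots y ∈ {−4, ..., 4}, then test f_x and f at those candidates.
  x = -4: f_y(-4, y) = 22*y - 72; no integer root y with |y| ≤ 4.
  x = -3: f_y(-3, y) = 18*y - 50; no integer root y with |y| ≤ 4.
  x = -2: f_y(-2, y) = 14*y - 32; no integer root y with |y| ≤ 4.
  x = -1: f_y(-1, y) = 10*y - 18; no integer root y with |y| ≤ 4.
  x = 0: f_y(0, y) = 6*y - 8; no integer root y with |y| ≤ 4.
  x = 1: f_y(1, y) = 2*y - 2; vanishes at y ∈ {1}. (1, 1): f_x = 0, f = 0 — SINGULAR.
  x = 2: f_y(2, y) = -2*y; vanishes at y ∈ {0}. (2, 0): f_x = 3 ≠ 0.
  x = 3: f_y(3, y) = -6*y - 2; no integer root y with |y| ≤ 4.
  x = 4: f_y(4, y) = -10*y - 8; no integer root y with |y| ≤ 4.
Only singular point on the grid: (1, 1).
Classify: substitute x = 1 + u, y = 1 + v and expand: f = u**3 - 2*u**2*v - u**2 - 2*u*v**2 + v**2.
No constant or linear terms (consistent with a singular point). Quadratic part: -u**2 + v**2. Cubic part: u**3 - 2*u**2*v - 2*u*v**2.
The quadratic part v**2 - u**2 = (v − u)(v + u) splits into two distinct linear factors, so there are two distinct tangent lines y − 1 = ±(x − 1) — this is a node (ordinary double point).
Classification: node.


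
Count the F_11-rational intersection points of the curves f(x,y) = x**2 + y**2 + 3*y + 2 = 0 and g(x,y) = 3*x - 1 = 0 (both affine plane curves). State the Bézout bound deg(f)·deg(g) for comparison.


Common zeros: {(4, 1), (4, 7)}; count = 2; Bézout bound = 2.

deg(f) = 2, deg(g) = 1, so Bézout bound = 2.
Scan x ∈ F_11. For each x, list the y ∈ F_11 with f(x, y) ≡ 0 and those with g(x, y) ≡ 0 (mod 11); the common zeros in that column are the intersection.
  x = 0: f ≡ 0 at y ∈ {9, 10}; g ≡ 0 at y ∈ ∅; common: ∅.
  x = 1: f ≡ 0 at y ∈ ∅; g ≡ 0 at y ∈ ∅; common: ∅.
  x = 2: f ≡ 0 at y ∈ ∅; g ≡ 0 at y ∈ ∅; common: ∅.
  x = 3: f ≡ 0 at y ∈ {0, 8}; g ≡ 0 at y ∈ ∅; common: ∅.
  x = 4: f ≡ 0 at y ∈ {1, 7}; g ≡ 0 at y ∈ {0, 1, 2, 3, 4, 5, 6, 7, 8, 9, 10}; common: {1, 7}.
  x = 5: f ≡ 0 at y ∈ {4}; g ≡ 0 at y ∈ ∅; common: ∅.
  x = 6: f ≡ 0 at y ∈ {4}; g ≡ 0 at y ∈ ∅; common: ∅.
  x = 7: f ≡ 0 at y ∈ {1, 7}; g ≡ 0 at y ∈ ∅; common: ∅.
  x = 8: f ≡ 0 at y ∈ {0, 8}; g ≡ 0 at y ∈ ∅; common: ∅.
  x = 9: f ≡ 0 at y ∈ ∅; g ≡ 0 at y ∈ ∅; common: ∅.
  x = 10: f ≡ 0 at y ∈ ∅; g ≡ 0 at y ∈ ∅; common: ∅.
Collecting: common zeros = {(4, 1), (4, 7)}, so the count is 2.
Comparison with the Bézout bound: 2 ≤ 2 = deg(f)·deg(g), as expected for curves with no common component (the bound is attained).


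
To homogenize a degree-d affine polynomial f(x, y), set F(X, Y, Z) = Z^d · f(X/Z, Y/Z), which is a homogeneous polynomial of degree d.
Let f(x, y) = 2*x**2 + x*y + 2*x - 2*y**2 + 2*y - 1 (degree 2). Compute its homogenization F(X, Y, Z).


F(X, Y, Z) = 2*X**2 + X*Y + 2*X*Z - 2*Y**2 + 2*Y*Z - Z**2

deg(f) = 2.
Substitute x = X/Z, y = Y/Z into f, then multiply by Z^2.
  monomial 2·x^2·y^0 ↦ 2·X^2·Y^0·Z^0.
  monomial 1·x^1·y^1 ↦ 1·X^1·Y^1·Z^0.
  monomial 2·x^1·y^0 ↦ 2·X^1·Y^0·Z^1.
  monomial -2·x^0·y^2 ↦ -2·X^0·Y^2·Z^0.
  monomial 2·x^0·y^1 ↦ 2·X^0·Y^1·Z^1.
  monomial -1·x^0·y^0 ↦ -1·X^0·Y^0·Z^2.
Collecting: F(X, Y, Z) = 2*X**2 + X*Y + 2*X*Z - 2*Y**2 + 2*Y*Z - Z**2.


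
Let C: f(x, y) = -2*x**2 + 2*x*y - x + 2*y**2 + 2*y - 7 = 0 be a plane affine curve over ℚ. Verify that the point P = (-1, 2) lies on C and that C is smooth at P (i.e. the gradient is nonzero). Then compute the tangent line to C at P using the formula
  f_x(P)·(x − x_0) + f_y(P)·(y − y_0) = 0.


Tangent line at P: 7*x + 8*y - 9 = 0.

Step 1: f(-1, 2) = 0, so P lies on C.
Step 2: partial derivatives
  f_x(x, y) = -4*x + 2*y - 1, f_y(x, y) = 2*x + 4*y + 2.
  f_x(P) = 7, f_y(P) = 8 (gradient nonzero, so P is smooth).
Step 3: tangent line at P: 7·(x − -1) + 8·(y − 2) = 0.
Expanding: 7*x + 8*y - 9 = 0.


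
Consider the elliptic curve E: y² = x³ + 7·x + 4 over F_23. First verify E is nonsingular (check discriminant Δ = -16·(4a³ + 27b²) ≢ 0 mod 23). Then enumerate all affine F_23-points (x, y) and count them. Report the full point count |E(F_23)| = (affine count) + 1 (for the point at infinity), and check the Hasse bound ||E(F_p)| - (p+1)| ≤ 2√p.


Affine points = {(0, 2), (0, 21), (1, 9), (1, 14), (2, 7), (2, 16), (3, 11), (3, 12), (4, 2), (4, 21), (5, 7), (5, 16), (6, 3), (6, 20), (10, 4), (10, 19), (11, 3), (11, 20), (16, 7), (16, 16), (19, 2), (19, 21), (20, 5), (20, 18)}; affine count = 24; |E(F_23)| = 25.

Discriminant check: Δ ∝ 4a³ + 27b² = 4·7³ + 27·4² = 4·343 + 27·16 ≡ 10 (mod 23). Nonzero ⇒ E is nonsingular.
For each x ∈ F_23, compute rhs = x³ + 7·x + 4 mod 23, then count y ∈ F_23 with y² ≡ rhs.
  x = 0: rhs = 4, matching y values: 2, 21 (2 points).
  x = 1: rhs = 12, matching y values: 9, 14 (2 points).
  x = 2: rhs = 3, matching y values: 7, 16 (2 points).
  x = 3: rhs = 6, matching y values: 11, 12 (2 points).
  x = 4: rhs = 4, matching y values: 2, 21 (2 points).
  x = 5: rhs = 3, matching y values: 7, 16 (2 points).
  x = 6: rhs = 9, matching y values: 3, 20 (2 points).
  x = 7: rhs = 5, matching y values: none (0 points).
  x = 8: rhs = 20, matching y values: none (0 points).
  x = 9: rhs = 14, matching y values: none (0 points).
  x = 10: rhs = 16, matching y values: 4, 19 (2 points).
  x = 11: rhs = 9, matching y values: 3, 20 (2 points).
  x = 12: rhs = 22, matching y values: none (0 points).
  x = 13: rhs = 15, matching y values: none (0 points).
  x = 14: rhs = 17, matching y values: none (0 points).
  x = 15: rhs = 11, matching y values: none (0 points).
  x = 16: rhs = 3, matching y values: 7, 16 (2 points).
  x = 17: rhs = 22, matching y values: none (0 points).
  x = 18: rhs = 5, matching y values: none (0 points).
  x = 19: rhs = 4, matching y values: 2, 21 (2 points).
  x = 20: rhs = 2, matching y values: 5, 18 (2 points).
  x = 21: rhs = 5, matching y values: none (0 points).
  x = 22: rhs = 19, matching y values: none (0 points).
Total affine count: 24.
Full point count |E(F_23)| = 24 + 1 = 25.
Hasse bound: |25 − (23+1)| = |1| = 1 ≤ 2√23 ≈ 9.5917 ✓.


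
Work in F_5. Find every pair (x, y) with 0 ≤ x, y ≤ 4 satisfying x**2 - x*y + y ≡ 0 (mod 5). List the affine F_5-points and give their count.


Affine F_5-points: {(0, 0), (2, 4), (3, 2), (4, 2)}; count = 4.

For each of the 25 pairs (x, y) ∈ F_5², evaluate f(x, y) mod 5. Record the zeros.
  x = 0: [0↦0, 1↦1, 2↦2, 3↦3, 4↦4]  zeros at y ∈ {0}
  x = 1: [0↦1, 1↦1, 2↦1, 3↦1, 4↦1]  zeros at y ∈ ∅
  x = 2: [0↦4, 1↦3, 2↦2, 3↦1, 4↦0]  zeros at y ∈ {4}
  x = 3: [0↦4, 1↦2, 2↦0, 3↦3, 4↦1]  zeros at y ∈ {2}
  x = 4: [0↦1, 1↦3, 2↦0, 3↦2, 4↦4]  zeros at y ∈ {2}
Collecting zeros: affine points = {(0, 0), (2, 4), (3, 2), (4, 2)}.
Total count |C(F_5)_aff| = 4.


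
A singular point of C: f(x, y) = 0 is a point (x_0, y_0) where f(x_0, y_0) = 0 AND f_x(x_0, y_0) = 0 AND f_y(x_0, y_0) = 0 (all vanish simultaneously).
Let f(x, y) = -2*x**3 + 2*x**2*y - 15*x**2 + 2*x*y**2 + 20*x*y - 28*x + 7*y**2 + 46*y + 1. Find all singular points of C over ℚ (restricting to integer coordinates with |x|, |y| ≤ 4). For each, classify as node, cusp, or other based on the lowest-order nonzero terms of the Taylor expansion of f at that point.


Singular points: {(-3, -2)}; classification: node.

Compute partial derivatives:
  f_x = -6*x**2 + 4*x*y - 30*x + 2*y**2 + 20*y - 28.
  f_y = 2*x**2 + 4*x*y + 20*x + 14*y + 46.
Scan x_0 ∈ {−4, ..., 4}. For each x_0, f_y(x_0, y) is a polynomial in y; find its integer roots y ∈ {−4, ..., 4}, then test f_x and f at those candidates.
  x = -4: f_y(-4, y) = -2*y - 2; vanishes at y ∈ {-1}. (-4, -1): f_x = -6 ≠ 0.
  x = -3: f_y(-3, y) = 2*y + 4; vanishes at y ∈ {-2}. (-3, -2): f_x = 0, f = 0 — SINGULAR.
  x = -2: f_y(-2, y) = 6*y + 14; no integer root y with |y| ≤ 4.
  x = -1: f_y(-1, y) = 10*y + 28; no integer root y with |y| ≤ 4.
  x = 0: f_y(0, y) = 14*y + 46; no integer root y with |y| ≤ 4.
  x = 1: f_y(1, y) = 18*y + 68; no integer root y with |y| ≤ 4.
  x = 2: f_y(2, y) = 22*y + 94; no integer root y with |y| ≤ 4.
  x = 3: f_y(3, y) = 26*y + 124; no integer root y with |y| ≤ 4.
  x = 4: f_y(4, y) = 30*y + 158; no integer root y with |y| ≤ 4.
Only singular point on the grid: (-3, -2).
Classify: substitute x = -3 + u, y = -2 + v and expand: f = -2*u**3 + 2*u**2*v - u**2 + 2*u*v**2 + v**2.
No constant or linear terms (consistent with a singular point). Quadratic part: -u**2 + v**2. Cubic part: -2*u**3 + 2*u**2*v + 2*u*v**2.
The quadratic part v**2 - u**2 = (v − u)(v + u) splits into two distinct linear factors, so there are two distinct tangent lines y − -2 = ±(x − -3) — this is a node (ordinary double point).
Classification: node.


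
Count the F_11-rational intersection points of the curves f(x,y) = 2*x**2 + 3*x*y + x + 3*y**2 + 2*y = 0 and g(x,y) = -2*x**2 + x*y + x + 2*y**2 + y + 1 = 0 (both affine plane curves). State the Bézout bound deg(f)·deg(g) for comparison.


Common zeros: {(0, 3), (5, 0)}; count = 2; Bézout bound = 4.

deg(f) = 2, deg(g) = 2, so Bézout bound = 4.
Scan x ∈ F_11. For each x, list the y ∈ F_11 with f(x, y) ≡ 0 and those with g(x, y) ≡ 0 (mod 11); the common zeros in that column are the intersection.
  x = 0: f ≡ 0 at y ∈ {0, 3}; g ≡ 0 at y ∈ {2, 3}; common: {3}.
  x = 1: f ≡ 0 at y ∈ {1}; g ≡ 0 at y ∈ {0, 10}; common: ∅.
  x = 2: f ≡ 0 at y ∈ ∅; g ≡ 0 at y ∈ {1, 3}; common: ∅.
  x = 3: f ≡ 0 at y ∈ {2, 9}; g ≡ 0 at y ∈ ∅; common: ∅.
  x = 4: f ≡ 0 at y ∈ ∅; g ≡ 0 at y ∈ ∅; common: ∅.
  x = 5: f ≡ 0 at y ∈ {0, 9}; g ≡ 0 at y ∈ {0, 8}; common: {0}.
  x = 6: f ≡ 0 at y ∈ {3, 5}; g ≡ 0 at y ∈ ∅; common: ∅.
  x = 7: f ≡ 0 at y ∈ ∅; g ≡ 0 at y ∈ {2, 5}; common: ∅.
  x = 8: f ≡ 0 at y ∈ {1, 5}; g ≡ 0 at y ∈ ∅; common: ∅.
  x = 9: f ≡ 0 at y ∈ ∅; g ≡ 0 at y ∈ ∅; common: ∅.
  x = 10: f ≡ 0 at y ∈ {2}; g ≡ 0 at y ∈ {1, 10}; common: ∅.
Collecting: common zeros = {(0, 3), (5, 0)}, so the count is 2.
Comparison with the Bézout bound: 2 ≤ 4 = deg(f)·deg(g), as expected for curves with no common component (the affine F_11-count falls short of the bound because intersections may lie at infinity, over extension fields, or carry multiplicity).


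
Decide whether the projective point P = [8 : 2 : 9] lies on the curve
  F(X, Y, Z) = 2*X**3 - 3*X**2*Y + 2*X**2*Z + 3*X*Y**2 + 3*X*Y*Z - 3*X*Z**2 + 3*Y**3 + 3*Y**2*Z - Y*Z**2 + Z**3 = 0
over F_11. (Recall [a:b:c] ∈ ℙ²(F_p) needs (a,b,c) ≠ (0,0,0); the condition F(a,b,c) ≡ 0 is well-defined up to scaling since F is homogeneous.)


F(8,2,9) ≡ 8 (mod 11); P is NOT on the curve.

Evaluate F(8, 2, 9) term-by-term (mod 11).
  2*X**3 ↦ 2·512·1·1 = 1024
  -3*X**2*Y ↦ -3·64·2·1 = -384
  2*X**2*Z ↦ 2·64·1·9 = 1152
  3*X*Y**2 ↦ 3·8·4·1 = 96
  3*X*Y*Z ↦ 3·8·2·9 = 432
  -3*X*Z**2 ↦ -3·8·1·81 = -1944
  3*Y**3 ↦ 3·1·8·1 = 24
  3*Y**2*Z ↦ 3·1·4·9 = 108
  -Y*Z**2 ↦ -1·1·2·81 = -162
  Z**3 ↦ 1·1·1·729 = 729
Sum: F(8, 2, 9) = (1024) + (-384) + (1152) + (96) + (432) + (-1944) + (24) + (108) + (-162) + (729) = 1075.
Reducing mod 11: 1075 ≡ 8 (mod 11).
Since F(a, b, c) ≡ 8 ≠ 0 (mod 11), P does NOT lie on the curve.


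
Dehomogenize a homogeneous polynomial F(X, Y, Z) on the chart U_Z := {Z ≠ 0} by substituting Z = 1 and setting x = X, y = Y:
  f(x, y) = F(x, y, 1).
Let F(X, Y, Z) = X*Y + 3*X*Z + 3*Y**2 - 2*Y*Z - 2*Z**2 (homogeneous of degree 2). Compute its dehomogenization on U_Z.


f(x, y) = x*y + 3*x + 3*y**2 - 2*y - 2

On U_Z we set Z = 1. Each monomial c·X^i·Y^j·Z^k in F becomes c·x^i·y^j·1^k = c·x^i·y^j.
Substituting Z = 1: F(X, Y, 1) = x*y + 3*x + 3*y**2 - 2*y - 2.
Note: deg(f) ≤ deg(F) = 2; strict inequality happens when F is divisible by Z (lost terms).


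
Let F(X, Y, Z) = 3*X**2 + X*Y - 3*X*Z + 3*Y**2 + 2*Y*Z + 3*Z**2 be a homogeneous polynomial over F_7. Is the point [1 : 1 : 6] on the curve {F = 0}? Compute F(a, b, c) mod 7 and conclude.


F(1,1,6) ≡ 4 (mod 7); P is NOT on the curve.

Evaluate F(1, 1, 6) term-by-term (mod 7).
  3*X**2 ↦ 3·1·1·1 = 3
  X*Y ↦ 1·1·1·1 = 1
  -3*X*Z ↦ -3·1·1·6 = -18
  3*Y**2 ↦ 3·1·1·1 = 3
  2*Y*Z ↦ 2·1·1·6 = 12
  3*Z**2 ↦ 3·1·1·36 = 108
Sum: F(1, 1, 6) = (3) + (1) + (-18) + (3) + (12) + (108) = 109.
Reducing mod 7: 109 ≡ 4 (mod 7).
Since F(a, b, c) ≡ 4 ≠ 0 (mod 7), P does NOT lie on the curve.


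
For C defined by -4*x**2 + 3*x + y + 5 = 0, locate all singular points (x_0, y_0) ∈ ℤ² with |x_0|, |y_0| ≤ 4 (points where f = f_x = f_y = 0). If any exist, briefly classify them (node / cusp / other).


No singular points in the scanned grid; C is smooth there.

Compute partial derivatives:
  f_x = 3 - 8*x.
  f_y = 1.
f_y = 1 is a nonzero constant, so f_y never vanishes: no point (x, y) can satisfy f = f_x = f_y = 0. In particular no (x, y) ∈ {−4, ..., 4}² is singular; the curve is smooth.
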